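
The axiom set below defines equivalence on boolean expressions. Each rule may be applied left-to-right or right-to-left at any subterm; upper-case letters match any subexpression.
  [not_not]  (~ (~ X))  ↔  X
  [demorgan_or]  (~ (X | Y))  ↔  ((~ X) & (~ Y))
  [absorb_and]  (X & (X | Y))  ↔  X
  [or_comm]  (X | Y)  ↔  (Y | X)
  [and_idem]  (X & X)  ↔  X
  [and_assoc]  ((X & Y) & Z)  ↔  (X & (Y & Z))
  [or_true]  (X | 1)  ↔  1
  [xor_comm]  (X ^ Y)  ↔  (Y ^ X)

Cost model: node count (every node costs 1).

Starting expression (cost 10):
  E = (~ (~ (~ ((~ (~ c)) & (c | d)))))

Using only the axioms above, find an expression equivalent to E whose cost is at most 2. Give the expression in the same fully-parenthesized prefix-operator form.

1. [not_not →] (~ (~ c))  →  c;  E = (~ (~ (~ (c & (c | d)))))
2. [absorb_and →] (c & (c | d))  →  c;  E = (~ (~ (~ c)))
3. [not_not →] (~ (~ c))  →  c;  cost 2 ≤ 2, done

(~ c)   [cost 2]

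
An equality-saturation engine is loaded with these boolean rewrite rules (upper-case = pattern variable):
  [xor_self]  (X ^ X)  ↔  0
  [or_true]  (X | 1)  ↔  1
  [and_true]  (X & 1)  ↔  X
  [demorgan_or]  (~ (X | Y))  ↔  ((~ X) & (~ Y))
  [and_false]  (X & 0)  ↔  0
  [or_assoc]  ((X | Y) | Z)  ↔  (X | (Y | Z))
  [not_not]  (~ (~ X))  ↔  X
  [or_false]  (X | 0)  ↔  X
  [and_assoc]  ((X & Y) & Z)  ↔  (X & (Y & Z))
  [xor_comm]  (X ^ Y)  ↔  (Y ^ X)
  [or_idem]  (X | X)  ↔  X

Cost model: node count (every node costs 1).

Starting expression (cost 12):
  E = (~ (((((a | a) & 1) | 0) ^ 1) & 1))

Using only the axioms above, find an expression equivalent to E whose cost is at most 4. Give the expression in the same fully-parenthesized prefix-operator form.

(~ (a ^ 1))   [cost 4]

1. [and_true →] (((((a | a) & 1) | 0) ^ 1) & 1)  →  ((((a | a) & 1) | 0) ^ 1);  E = (~ ((((a | a) & 1) | 0) ^ 1))
2. [and_true →] ((a | a) & 1)  →  (a | a);  E = (~ (((a | a) | 0) ^ 1))
3. [or_idem →] (a | a)  →  a;  E = (~ ((a | 0) ^ 1))
4. [or_false →] (a | 0)  →  a;  cost 4 ≤ 4, done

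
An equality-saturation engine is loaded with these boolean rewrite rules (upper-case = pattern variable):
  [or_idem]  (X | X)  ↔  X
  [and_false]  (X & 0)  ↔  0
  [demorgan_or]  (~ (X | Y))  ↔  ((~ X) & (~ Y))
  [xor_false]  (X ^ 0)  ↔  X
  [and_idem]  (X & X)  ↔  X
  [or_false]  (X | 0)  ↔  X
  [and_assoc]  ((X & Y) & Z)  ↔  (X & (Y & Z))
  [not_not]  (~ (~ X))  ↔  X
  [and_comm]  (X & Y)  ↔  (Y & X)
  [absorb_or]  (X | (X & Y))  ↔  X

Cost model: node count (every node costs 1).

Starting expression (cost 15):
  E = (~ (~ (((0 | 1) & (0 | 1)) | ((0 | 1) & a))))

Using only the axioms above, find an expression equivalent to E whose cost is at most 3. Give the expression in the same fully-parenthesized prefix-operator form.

(1) ((0 | 1) & (0 | 1))  =[and_idem →]=  (0 | 1)    ⊢ (~ (~ ((0 | 1) | ((0 | 1) & a))))
(2) ((0 | 1) | ((0 | 1) & a))  =[absorb_or →]=  (0 | 1)    ⊢ (~ (~ (0 | 1)))
(3) (~ (~ (0 | 1)))  =[not_not →]=  (0 | 1)    ⊢ cost 3, within 3

(0 | 1)   [cost 3]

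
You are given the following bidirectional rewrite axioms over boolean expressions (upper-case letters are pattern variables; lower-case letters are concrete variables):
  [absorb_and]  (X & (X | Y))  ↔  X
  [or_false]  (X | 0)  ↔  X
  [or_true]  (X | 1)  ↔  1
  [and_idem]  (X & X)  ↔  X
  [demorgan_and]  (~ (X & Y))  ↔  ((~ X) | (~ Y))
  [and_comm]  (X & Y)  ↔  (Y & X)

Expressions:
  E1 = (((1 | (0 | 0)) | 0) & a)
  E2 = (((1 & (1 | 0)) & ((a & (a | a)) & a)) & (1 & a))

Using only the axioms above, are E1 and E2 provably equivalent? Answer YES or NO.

step 1: or_false (→) rewrites ((1 | (0 | 0)) | 0) into (1 | (0 | 0)), now ((1 | (0 | 0)) & a)
step 2: or_false (→) rewrites (0 | 0) into 0, now ((1 | 0) & a)
step 3: or_false (→) rewrites (1 | 0) into 1, now (1 & a)
step 4: and_idem (←) rewrites (1 & a) into ((1 & a) & (1 & a))
step 5: and_idem (←) rewrites a into (a & a), now ((1 & a) & (1 & (a & a)))
step 6: and_comm (→) rewrites ((1 & a) & (1 & (a & a))) into ((1 & (a & a)) & (1 & a))
step 7: absorb_and (←) rewrites 1 into (1 & (1 | 0)), now (((1 & (1 | 0)) & (a & a)) & (1 & a))
step 8: absorb_and (←) rewrites a into (a & (a | a)), which is E2

YES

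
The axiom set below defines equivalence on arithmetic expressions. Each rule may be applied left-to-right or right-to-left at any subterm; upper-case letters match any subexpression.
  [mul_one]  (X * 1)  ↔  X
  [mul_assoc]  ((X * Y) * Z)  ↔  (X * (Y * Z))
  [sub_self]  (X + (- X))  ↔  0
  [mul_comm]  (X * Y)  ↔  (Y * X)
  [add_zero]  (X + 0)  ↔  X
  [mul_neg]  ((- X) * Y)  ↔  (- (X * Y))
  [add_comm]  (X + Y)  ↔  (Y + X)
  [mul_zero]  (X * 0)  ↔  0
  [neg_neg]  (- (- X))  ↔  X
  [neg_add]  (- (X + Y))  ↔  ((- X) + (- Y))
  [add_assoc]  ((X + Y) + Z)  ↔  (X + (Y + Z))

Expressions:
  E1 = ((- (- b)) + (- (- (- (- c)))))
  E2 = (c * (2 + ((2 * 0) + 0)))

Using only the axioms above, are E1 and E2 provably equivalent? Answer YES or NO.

All listed rules preserve value, hence provable equivalence implies equal values everywhere; look for a separating assignment.
b=0, c=1 gives E1 ↦ 1, E2 ↦ 2; values differ ⇒ not provably equivalent.

NO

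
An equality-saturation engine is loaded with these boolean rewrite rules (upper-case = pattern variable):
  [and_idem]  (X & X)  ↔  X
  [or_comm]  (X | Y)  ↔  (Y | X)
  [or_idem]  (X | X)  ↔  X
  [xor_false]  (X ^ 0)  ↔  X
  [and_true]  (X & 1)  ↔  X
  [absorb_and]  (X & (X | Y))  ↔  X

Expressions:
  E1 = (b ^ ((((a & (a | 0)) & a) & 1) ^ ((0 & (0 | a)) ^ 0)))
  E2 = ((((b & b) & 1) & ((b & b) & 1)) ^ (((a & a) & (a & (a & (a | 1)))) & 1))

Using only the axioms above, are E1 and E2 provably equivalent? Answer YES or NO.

YES

step 1: absorb_and (→) rewrites (a & (a | 0)) into a, now (b ^ (((a & a) & 1) ^ ((0 & (0 | a)) ^ 0)))
step 2: absorb_and (→) rewrites (0 & (0 | a)) into 0, now (b ^ (((a & a) & 1) ^ (0 ^ 0)))
step 3: xor_false (→) rewrites (0 ^ 0) into 0, now (b ^ (((a & a) & 1) ^ 0))
step 4: xor_false (→) rewrites (((a & a) & 1) ^ 0) into ((a & a) & 1), now (b ^ ((a & a) & 1))
step 5: and_true (→) rewrites ((a & a) & 1) into (a & a), now (b ^ (a & a))
step 6: and_idem (←) rewrites (a & a) into ((a & a) & (a & a)), now (b ^ ((a & a) & (a & a)))
step 7: and_idem (←) rewrites b into (b & b), now ((b & b) ^ ((a & a) & (a & a)))
step 8: and_true (←) rewrites ((a & a) & (a & a)) into (((a & a) & (a & a)) & 1), now ((b & b) ^ (((a & a) & (a & a)) & 1))
step 9: and_true (←) rewrites (b & b) into ((b & b) & 1), now (((b & b) & 1) ^ (((a & a) & (a & a)) & 1))
step 10: and_idem (←) rewrites ((b & b) & 1) into (((b & b) & 1) & ((b & b) & 1)), now ((((b & b) & 1) & ((b & b) & 1)) ^ (((a & a) & (a & a)) & 1))
step 11: absorb_and (←) rewrites a into (a & (a | 1)), which is E2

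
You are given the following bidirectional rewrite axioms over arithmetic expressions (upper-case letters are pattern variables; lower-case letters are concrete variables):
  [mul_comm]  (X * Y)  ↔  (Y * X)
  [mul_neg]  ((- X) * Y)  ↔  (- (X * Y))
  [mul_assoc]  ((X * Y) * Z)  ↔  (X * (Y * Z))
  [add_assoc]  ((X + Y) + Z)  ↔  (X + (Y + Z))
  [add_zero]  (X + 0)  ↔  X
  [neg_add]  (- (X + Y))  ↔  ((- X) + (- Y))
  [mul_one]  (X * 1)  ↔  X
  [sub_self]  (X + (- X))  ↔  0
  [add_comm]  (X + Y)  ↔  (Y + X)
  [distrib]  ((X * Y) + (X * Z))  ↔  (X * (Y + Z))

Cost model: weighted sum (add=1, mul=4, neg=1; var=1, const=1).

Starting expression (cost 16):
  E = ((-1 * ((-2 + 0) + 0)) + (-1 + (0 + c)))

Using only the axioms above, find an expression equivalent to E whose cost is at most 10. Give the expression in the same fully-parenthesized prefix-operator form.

1. [add_zero →] ((-2 + 0) + 0)  →  (-2 + 0);  E = ((-1 * (-2 + 0)) + (-1 + (0 + c)))
2. [add_zero →] (-2 + 0)  →  -2;  E = ((-1 * -2) + (-1 + (0 + c)))
3. [add_comm →] ((-1 * -2) + (-1 + (0 + c)))  →  ((-1 + (0 + c)) + (-1 * -2))
4. [add_comm →] (0 + c)  →  (c + 0);  E = ((-1 + (c + 0)) + (-1 * -2))
5. [mul_comm →] (-1 * -2)  →  (-2 * -1);  E = ((-1 + (c + 0)) + (-2 * -1))
6. [add_zero →] (c + 0)  →  c;  cost 10 ≤ 10, done

((-1 + c) + (-2 * -1))   [cost 10]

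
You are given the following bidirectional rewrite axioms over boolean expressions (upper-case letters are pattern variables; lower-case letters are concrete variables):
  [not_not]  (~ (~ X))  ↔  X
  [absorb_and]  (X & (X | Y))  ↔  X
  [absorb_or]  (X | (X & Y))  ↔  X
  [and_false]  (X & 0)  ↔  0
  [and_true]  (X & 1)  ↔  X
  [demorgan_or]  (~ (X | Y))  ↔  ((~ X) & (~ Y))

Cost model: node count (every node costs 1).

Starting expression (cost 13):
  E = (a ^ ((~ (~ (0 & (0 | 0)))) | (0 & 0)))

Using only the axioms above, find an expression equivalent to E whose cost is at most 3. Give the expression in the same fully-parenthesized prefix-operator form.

(a ^ 0)   [cost 3]

1. [not_not →] (~ (~ (0 & (0 | 0))))  →  (0 & (0 | 0));  E = (a ^ ((0 & (0 | 0)) | (0 & 0)))
2. [absorb_and →] (0 & (0 | 0))  →  0;  E = (a ^ (0 | (0 & 0)))
3. [absorb_or →] (0 | (0 & 0))  →  0;  cost 3 ≤ 3, done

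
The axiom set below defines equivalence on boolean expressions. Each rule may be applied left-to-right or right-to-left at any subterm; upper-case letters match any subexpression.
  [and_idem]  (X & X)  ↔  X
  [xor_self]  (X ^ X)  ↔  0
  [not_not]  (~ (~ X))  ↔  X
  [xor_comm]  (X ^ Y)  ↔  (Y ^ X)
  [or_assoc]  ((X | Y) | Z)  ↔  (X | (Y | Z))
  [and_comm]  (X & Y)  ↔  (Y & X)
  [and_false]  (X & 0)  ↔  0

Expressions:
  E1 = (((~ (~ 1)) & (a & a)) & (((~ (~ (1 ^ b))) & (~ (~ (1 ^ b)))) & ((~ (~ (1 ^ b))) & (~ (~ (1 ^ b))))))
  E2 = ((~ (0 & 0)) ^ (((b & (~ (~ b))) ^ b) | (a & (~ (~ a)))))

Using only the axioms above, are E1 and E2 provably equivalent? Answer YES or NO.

The axioms are sound identities: if E1 ↔* E2 then E1 and E2 evaluate identically under any assignment.
Under a=0, b=0: E1 evaluates to 0, E2 to 1. Distinct ⇒ no rewrite sequence connects them.

NO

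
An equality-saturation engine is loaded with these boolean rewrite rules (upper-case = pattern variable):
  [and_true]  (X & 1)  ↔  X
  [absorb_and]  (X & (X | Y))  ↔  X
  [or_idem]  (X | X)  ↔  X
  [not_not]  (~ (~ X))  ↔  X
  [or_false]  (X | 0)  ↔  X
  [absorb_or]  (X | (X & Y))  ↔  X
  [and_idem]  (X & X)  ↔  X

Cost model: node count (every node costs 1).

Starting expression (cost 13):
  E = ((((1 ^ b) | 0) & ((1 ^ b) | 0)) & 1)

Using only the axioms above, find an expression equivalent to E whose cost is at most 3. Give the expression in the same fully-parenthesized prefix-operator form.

1. [and_idem →] (((1 ^ b) | 0) & ((1 ^ b) | 0))  →  ((1 ^ b) | 0);  E = (((1 ^ b) | 0) & 1)
2. [or_false →] ((1 ^ b) | 0)  →  (1 ^ b);  E = ((1 ^ b) & 1)
3. [and_true →] ((1 ^ b) & 1)  →  (1 ^ b);  cost 3 ≤ 3, done

(1 ^ b)   [cost 3]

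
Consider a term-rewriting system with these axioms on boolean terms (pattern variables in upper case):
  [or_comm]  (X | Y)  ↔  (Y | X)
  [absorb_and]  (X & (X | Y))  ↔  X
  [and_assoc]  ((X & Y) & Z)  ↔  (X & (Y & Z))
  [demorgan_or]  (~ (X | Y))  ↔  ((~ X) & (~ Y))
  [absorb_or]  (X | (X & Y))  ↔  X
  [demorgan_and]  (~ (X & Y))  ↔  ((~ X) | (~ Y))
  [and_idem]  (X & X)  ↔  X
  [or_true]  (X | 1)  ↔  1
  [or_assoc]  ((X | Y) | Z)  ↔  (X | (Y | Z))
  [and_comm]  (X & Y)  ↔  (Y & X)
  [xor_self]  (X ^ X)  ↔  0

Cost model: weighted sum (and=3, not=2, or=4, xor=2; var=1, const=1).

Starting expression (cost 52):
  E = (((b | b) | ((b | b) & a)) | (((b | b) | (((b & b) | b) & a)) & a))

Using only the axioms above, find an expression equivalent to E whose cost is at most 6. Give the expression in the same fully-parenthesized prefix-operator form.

(b | b)   [cost 6]

(1) (b & b)  =[and_idem →]=  b    ⊢ (((b | b) | ((b | b) & a)) | (((b | b) | ((b | b) & a)) & a))
(2) (((b | b) | ((b | b) & a)) | (((b | b) | ((b | b) & a)) & a))  =[absorb_or →]=  ((b | b) | ((b | b) & a))
(3) ((b | b) | ((b | b) & a))  =[absorb_or →]=  (b | b)    ⊢ cost 6, within 6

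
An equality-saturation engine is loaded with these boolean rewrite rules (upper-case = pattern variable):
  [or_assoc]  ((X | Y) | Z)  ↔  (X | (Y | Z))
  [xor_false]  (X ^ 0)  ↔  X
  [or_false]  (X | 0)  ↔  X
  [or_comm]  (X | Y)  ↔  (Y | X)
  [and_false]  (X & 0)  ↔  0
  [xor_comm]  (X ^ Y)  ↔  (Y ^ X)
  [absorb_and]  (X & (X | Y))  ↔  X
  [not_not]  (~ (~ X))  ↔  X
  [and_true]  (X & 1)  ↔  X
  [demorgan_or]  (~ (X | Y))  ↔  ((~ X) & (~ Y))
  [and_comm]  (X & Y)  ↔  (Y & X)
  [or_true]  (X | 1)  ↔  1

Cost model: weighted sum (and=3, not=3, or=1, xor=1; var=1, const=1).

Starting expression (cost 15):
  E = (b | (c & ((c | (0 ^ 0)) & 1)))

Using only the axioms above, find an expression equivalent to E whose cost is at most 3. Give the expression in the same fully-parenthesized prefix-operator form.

(1) (0 ^ 0)  =[xor_false →]=  0    ⊢ (b | (c & ((c | 0) & 1)))
(2) ((c | 0) & 1)  =[and_true →]=  (c | 0)    ⊢ (b | (c & (c | 0)))
(3) (c & (c | 0))  =[absorb_and →]=  c    ⊢ cost 3, within 3

(b | c)   [cost 3]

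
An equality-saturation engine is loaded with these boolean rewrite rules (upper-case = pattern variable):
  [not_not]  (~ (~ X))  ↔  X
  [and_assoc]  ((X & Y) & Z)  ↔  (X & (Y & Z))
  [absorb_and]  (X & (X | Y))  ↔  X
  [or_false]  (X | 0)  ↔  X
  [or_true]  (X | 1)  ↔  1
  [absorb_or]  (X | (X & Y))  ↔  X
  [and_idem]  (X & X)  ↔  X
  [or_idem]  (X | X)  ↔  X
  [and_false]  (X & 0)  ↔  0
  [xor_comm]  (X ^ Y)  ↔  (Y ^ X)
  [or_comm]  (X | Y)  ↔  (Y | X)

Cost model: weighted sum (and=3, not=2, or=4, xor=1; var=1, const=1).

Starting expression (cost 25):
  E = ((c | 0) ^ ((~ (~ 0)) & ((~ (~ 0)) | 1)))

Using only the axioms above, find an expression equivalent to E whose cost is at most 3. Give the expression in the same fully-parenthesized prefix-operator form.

step 1: absorb_and (→) rewrites ((~ (~ 0)) & ((~ (~ 0)) | 1)) into (~ (~ 0)), now ((c | 0) ^ (~ (~ 0)))
step 2: not_not (→) rewrites (~ (~ 0)) into 0, now ((c | 0) ^ 0)
step 3: or_false (→) rewrites (c | 0) into c, reaching cost 3 (bound 3)

(c ^ 0)   [cost 3]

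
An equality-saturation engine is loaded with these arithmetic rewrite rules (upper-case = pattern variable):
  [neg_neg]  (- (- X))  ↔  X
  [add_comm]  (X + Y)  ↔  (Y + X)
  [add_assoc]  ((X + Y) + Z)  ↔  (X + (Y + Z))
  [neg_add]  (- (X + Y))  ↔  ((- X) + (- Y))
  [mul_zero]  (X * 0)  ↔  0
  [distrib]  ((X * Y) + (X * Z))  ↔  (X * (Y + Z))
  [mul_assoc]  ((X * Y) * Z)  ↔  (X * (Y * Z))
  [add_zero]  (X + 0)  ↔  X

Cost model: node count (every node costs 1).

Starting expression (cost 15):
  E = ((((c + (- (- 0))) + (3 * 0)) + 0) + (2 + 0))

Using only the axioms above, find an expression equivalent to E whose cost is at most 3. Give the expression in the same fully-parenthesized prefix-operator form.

1. [neg_neg →] (- (- 0))  →  0;  E = ((((c + 0) + (3 * 0)) + 0) + (2 + 0))
2. [add_comm →] ((((c + 0) + (3 * 0)) + 0) + (2 + 0))  →  ((2 + 0) + (((c + 0) + (3 * 0)) + 0))
3. [mul_zero →] (3 * 0)  →  0;  E = ((2 + 0) + (((c + 0) + 0) + 0))
4. [add_zero →] ((c + 0) + 0)  →  (c + 0);  E = ((2 + 0) + ((c + 0) + 0))
5. [add_zero →] ((c + 0) + 0)  →  (c + 0);  E = ((2 + 0) + (c + 0))
6. [add_zero →] (c + 0)  →  c;  E = ((2 + 0) + c)
7. [add_zero →] (2 + 0)  →  2;  cost 3 ≤ 3, done

(2 + c)   [cost 3]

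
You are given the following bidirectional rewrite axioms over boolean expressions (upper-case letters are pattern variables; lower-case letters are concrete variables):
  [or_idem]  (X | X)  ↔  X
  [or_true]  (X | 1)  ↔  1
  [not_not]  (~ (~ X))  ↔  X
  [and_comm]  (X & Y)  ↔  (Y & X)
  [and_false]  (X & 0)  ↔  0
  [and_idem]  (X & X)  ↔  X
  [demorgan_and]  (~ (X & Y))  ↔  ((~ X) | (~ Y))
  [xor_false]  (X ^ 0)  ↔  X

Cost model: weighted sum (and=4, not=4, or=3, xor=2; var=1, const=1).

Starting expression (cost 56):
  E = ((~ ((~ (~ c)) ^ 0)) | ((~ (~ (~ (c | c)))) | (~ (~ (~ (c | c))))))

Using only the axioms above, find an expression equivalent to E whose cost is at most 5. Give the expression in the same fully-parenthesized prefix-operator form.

(~ c)   [cost 5]

step 1: or_idem (→) rewrites ((~ (~ (~ (c | c)))) | (~ (~ (~ (c | c))))) into (~ (~ (~ (c | c)))), now ((~ ((~ (~ c)) ^ 0)) | (~ (~ (~ (c | c)))))
step 2: xor_false (→) rewrites ((~ (~ c)) ^ 0) into (~ (~ c)), now ((~ (~ (~ c))) | (~ (~ (~ (c | c)))))
step 3: or_idem (→) rewrites (c | c) into c, now ((~ (~ (~ c))) | (~ (~ (~ c))))
step 4: not_not (→) rewrites (~ (~ (~ c))) into (~ c), now ((~ c) | (~ (~ (~ c))))
step 5: not_not (→) rewrites (~ (~ c)) into c, now ((~ c) | (~ c))
step 6: or_idem (→) rewrites ((~ c) | (~ c)) into (~ c), reaching cost 5 (bound 5)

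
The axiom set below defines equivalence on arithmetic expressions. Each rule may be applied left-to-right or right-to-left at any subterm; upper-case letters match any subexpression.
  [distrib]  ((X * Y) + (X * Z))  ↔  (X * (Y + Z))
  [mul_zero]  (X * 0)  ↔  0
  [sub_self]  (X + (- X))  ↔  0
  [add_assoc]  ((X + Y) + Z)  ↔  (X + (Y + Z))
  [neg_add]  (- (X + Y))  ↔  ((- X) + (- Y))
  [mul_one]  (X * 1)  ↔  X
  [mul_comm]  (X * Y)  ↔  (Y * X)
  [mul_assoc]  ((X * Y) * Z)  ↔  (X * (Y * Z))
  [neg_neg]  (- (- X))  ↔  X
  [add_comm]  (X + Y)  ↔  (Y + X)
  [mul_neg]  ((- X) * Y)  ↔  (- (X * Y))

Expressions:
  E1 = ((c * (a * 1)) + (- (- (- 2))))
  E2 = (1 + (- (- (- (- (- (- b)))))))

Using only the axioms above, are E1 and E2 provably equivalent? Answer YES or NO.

NO

Every axiom is a valid identity, so a rewrite proof would force E1 and E2 to agree under every assignment.
At a=0, b=0, c=0: E1 = -2 but E2 = 1; they differ, so no derivation exists.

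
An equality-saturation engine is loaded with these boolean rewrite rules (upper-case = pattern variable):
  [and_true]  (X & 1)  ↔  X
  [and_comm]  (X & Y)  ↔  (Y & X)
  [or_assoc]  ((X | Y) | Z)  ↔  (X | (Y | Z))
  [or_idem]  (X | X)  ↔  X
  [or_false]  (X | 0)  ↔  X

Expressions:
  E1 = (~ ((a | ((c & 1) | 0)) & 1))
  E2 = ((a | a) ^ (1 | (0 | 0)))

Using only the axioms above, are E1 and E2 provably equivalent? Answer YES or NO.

The axioms are sound identities: if E1 ↔* E2 then E1 and E2 evaluate identically under any assignment.
Under a=0, c=1: E1 evaluates to 0, E2 to 1. Distinct ⇒ no rewrite sequence connects them.

NO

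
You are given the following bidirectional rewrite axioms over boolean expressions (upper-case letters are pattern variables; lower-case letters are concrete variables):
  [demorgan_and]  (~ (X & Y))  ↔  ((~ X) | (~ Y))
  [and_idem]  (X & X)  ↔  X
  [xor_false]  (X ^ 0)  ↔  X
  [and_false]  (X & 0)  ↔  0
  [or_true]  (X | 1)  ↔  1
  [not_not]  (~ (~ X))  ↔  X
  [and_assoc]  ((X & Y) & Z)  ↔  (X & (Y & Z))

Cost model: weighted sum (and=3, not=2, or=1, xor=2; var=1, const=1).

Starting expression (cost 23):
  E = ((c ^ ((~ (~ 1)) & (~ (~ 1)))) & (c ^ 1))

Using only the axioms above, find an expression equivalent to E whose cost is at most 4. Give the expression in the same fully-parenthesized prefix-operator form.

(c ^ 1)   [cost 4]

(1) ((~ (~ 1)) & (~ (~ 1)))  =[and_idem →]=  (~ (~ 1))    ⊢ ((c ^ (~ (~ 1))) & (c ^ 1))
(2) (~ (~ 1))  =[not_not →]=  1    ⊢ ((c ^ 1) & (c ^ 1))
(3) ((c ^ 1) & (c ^ 1))  =[and_idem →]=  (c ^ 1)    ⊢ cost 4, within 4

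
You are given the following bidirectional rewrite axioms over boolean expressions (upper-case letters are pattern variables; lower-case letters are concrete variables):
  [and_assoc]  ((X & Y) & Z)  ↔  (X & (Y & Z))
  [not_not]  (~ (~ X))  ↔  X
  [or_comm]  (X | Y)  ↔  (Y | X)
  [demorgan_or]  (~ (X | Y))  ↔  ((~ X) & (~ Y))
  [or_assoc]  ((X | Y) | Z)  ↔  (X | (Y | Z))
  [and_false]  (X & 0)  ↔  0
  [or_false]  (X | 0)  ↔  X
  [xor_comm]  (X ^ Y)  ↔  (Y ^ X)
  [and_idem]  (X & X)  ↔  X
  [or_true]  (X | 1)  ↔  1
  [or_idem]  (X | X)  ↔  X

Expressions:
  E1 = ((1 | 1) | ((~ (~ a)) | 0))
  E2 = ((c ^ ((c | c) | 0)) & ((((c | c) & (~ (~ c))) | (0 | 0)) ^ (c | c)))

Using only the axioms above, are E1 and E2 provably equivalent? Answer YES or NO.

Every axiom is a valid identity, so a rewrite proof would force E1 and E2 to agree under every assignment.
At a=0, c=0: E1 = 1 but E2 = 0; they differ, so no derivation exists.

NO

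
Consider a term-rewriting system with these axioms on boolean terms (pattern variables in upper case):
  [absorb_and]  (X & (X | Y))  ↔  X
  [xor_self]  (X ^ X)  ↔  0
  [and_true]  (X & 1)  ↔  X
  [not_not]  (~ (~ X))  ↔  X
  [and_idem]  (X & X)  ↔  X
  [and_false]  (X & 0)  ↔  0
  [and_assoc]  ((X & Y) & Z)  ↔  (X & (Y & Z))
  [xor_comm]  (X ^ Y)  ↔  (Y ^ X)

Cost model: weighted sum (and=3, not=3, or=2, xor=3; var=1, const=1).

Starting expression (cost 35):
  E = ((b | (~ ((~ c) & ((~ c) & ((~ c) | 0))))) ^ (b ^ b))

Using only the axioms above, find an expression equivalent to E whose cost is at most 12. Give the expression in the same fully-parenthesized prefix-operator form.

step 1: absorb_and (→) rewrites ((~ c) & ((~ c) | 0)) into (~ c), now ((b | (~ ((~ c) & (~ c)))) ^ (b ^ b))
step 2: and_idem (→) rewrites ((~ c) & (~ c)) into (~ c), now ((b | (~ (~ c))) ^ (b ^ b))
step 3: not_not (→) rewrites (~ (~ c)) into c, reaching cost 12 (bound 12)

((b | c) ^ (b ^ b))   [cost 12]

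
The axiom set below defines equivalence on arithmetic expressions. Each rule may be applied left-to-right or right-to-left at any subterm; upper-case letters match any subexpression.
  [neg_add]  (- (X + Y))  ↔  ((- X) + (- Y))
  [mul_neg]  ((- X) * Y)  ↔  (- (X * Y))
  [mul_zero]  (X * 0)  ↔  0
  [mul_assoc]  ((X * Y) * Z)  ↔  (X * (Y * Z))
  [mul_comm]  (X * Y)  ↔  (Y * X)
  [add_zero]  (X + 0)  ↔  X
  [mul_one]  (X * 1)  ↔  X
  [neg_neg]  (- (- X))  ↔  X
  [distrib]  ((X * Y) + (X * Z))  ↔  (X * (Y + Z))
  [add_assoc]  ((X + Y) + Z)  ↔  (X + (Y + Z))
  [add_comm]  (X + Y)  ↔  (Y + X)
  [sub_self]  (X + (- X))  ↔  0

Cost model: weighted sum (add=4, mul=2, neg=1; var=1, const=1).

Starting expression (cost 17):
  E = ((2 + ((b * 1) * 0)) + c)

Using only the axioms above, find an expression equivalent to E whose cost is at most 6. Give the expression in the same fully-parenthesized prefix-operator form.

(2 + c)   [cost 6]

(1) (b * 1)  =[mul_one →]=  b    ⊢ ((2 + (b * 0)) + c)
(2) (b * 0)  =[mul_zero →]=  0    ⊢ ((2 + 0) + c)
(3) (2 + 0)  =[add_zero →]=  2    ⊢ cost 6, within 6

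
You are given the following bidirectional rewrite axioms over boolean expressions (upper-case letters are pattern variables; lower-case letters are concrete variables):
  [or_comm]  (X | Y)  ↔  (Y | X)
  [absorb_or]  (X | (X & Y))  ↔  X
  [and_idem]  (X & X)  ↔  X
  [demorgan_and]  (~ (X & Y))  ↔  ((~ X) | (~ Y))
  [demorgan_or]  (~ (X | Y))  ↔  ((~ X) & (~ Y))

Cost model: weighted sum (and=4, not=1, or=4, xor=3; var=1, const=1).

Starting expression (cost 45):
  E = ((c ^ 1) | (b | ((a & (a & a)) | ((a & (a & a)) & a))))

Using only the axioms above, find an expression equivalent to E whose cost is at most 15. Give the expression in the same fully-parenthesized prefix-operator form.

1. [absorb_or →] ((a & (a & a)) | ((a & (a & a)) & a))  →  (a & (a & a));  E = ((c ^ 1) | (b | (a & (a & a))))
2. [and_idem →] (a & a)  →  a;  E = ((c ^ 1) | (b | (a & a)))
3. [and_idem →] (a & a)  →  a;  cost 15 ≤ 15, done

((c ^ 1) | (b | a))   [cost 15]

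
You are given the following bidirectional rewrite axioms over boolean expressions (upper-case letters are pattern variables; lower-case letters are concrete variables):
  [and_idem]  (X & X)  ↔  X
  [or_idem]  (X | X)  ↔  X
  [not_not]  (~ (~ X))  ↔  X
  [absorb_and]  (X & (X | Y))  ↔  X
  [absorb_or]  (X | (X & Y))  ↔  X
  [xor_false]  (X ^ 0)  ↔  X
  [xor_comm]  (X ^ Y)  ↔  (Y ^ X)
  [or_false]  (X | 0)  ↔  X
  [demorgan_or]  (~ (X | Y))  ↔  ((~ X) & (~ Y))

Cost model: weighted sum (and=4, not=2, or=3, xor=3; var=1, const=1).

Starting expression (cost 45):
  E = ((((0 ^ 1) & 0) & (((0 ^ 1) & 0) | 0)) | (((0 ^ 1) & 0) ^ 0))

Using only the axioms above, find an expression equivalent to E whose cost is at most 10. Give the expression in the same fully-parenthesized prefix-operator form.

((0 ^ 1) & 0)   [cost 10]

1. [xor_false →] (((0 ^ 1) & 0) ^ 0)  →  ((0 ^ 1) & 0);  E = ((((0 ^ 1) & 0) & (((0 ^ 1) & 0) | 0)) | ((0 ^ 1) & 0))
2. [absorb_and →] (((0 ^ 1) & 0) & (((0 ^ 1) & 0) | 0))  →  ((0 ^ 1) & 0);  E = (((0 ^ 1) & 0) | ((0 ^ 1) & 0))
3. [or_idem →] (((0 ^ 1) & 0) | ((0 ^ 1) & 0))  →  ((0 ^ 1) & 0);  cost 10 ≤ 10, done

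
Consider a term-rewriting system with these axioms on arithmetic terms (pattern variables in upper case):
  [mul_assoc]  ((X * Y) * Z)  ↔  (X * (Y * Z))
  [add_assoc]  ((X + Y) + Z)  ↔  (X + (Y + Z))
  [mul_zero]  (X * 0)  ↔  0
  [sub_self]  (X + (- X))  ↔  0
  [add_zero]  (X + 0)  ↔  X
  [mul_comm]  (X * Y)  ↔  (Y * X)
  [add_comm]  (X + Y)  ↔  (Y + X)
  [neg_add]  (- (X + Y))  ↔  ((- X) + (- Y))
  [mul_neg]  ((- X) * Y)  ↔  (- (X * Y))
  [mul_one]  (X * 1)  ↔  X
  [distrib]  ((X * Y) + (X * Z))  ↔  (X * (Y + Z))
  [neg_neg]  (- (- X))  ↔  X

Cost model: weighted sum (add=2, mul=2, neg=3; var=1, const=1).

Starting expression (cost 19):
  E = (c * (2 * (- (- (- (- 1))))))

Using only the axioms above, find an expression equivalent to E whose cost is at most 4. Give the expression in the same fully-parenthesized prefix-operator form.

1. [neg_neg →] (- (- (- 1)))  →  (- 1);  E = (c * (2 * (- (- 1))))
2. [neg_neg →] (- (- 1))  →  1;  E = (c * (2 * 1))
3. [mul_one →] (2 * 1)  →  2;  cost 4 ≤ 4, done

(c * 2)   [cost 4]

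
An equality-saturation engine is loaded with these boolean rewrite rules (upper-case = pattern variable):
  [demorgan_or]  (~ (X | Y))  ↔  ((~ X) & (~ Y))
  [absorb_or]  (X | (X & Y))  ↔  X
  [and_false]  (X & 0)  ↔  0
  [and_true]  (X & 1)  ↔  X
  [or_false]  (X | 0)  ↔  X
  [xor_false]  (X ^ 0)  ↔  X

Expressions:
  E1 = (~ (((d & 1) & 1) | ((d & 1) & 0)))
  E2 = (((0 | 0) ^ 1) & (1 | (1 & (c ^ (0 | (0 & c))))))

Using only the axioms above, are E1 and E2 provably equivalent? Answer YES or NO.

Every axiom is a valid identity, so a rewrite proof would force E1 and E2 to agree under every assignment.
At c=0, d=1: E1 = 0 but E2 = 1; they differ, so no derivation exists.

NO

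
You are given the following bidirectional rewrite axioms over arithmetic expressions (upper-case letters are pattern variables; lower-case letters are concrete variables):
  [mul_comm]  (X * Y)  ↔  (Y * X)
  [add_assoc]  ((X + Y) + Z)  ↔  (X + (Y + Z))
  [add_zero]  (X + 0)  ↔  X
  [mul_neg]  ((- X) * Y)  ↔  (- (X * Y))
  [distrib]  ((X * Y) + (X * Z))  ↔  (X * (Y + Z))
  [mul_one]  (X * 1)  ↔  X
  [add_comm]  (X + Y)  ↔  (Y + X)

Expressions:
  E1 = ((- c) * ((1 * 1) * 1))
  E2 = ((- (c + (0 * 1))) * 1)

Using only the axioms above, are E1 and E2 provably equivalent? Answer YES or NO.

YES

1. [mul_one →] ((1 * 1) * 1)  →  (1 * 1);  E1 = ((- c) * (1 * 1))
2. [mul_one →] (1 * 1)  →  1;  E1 = ((- c) * 1)
3. [mul_one →] ((- c) * 1)  →  (- c)
4. [mul_one ←] c  →  (c * 1);  E1 = (- (c * 1))
5. [add_zero ←] c  →  (c + 0);  E1 = (- ((c + 0) * 1))
6. [mul_neg ←] (- ((c + 0) * 1))  →  ((- (c + 0)) * 1)
7. [mul_one ←] 0  →  (0 * 1);  this is E2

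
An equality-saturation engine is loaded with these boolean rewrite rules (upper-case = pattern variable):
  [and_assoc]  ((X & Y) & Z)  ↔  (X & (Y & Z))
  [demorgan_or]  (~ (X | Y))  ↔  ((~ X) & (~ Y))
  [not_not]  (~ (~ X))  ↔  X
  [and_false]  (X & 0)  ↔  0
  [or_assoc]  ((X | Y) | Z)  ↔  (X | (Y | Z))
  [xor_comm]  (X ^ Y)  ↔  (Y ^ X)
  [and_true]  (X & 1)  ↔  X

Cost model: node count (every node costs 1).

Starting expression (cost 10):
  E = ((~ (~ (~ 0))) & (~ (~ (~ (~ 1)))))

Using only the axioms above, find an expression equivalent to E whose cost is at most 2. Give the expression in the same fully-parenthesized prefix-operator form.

step 1: not_not (→) rewrites (~ (~ (~ 1))) into (~ 1), now ((~ (~ (~ 0))) & (~ (~ 1)))
step 2: not_not (→) rewrites (~ (~ 1)) into 1, now ((~ (~ (~ 0))) & 1)
step 3: and_true (→) rewrites ((~ (~ (~ 0))) & 1) into (~ (~ (~ 0)))
step 4: not_not (→) rewrites (~ (~ (~ 0))) into (~ 0), reaching cost 2 (bound 2)

(~ 0)   [cost 2]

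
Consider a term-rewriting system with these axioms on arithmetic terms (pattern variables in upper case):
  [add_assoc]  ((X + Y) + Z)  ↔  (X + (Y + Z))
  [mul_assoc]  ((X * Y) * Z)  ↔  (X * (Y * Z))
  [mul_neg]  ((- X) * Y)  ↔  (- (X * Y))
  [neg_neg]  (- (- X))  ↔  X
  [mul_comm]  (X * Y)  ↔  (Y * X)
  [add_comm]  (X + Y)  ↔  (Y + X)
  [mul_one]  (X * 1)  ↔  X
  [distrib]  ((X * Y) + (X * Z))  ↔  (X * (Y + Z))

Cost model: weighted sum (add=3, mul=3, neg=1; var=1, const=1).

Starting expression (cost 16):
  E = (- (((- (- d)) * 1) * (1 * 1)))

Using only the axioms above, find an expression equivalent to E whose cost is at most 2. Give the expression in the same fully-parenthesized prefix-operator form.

(- d)   [cost 2]

1. [mul_one →] ((- (- d)) * 1)  →  (- (- d));  E = (- ((- (- d)) * (1 * 1)))
2. [mul_one →] (1 * 1)  →  1;  E = (- ((- (- d)) * 1))
3. [neg_neg →] (- (- d))  →  d;  E = (- (d * 1))
4. [mul_one →] (d * 1)  →  d;  cost 2 ≤ 2, done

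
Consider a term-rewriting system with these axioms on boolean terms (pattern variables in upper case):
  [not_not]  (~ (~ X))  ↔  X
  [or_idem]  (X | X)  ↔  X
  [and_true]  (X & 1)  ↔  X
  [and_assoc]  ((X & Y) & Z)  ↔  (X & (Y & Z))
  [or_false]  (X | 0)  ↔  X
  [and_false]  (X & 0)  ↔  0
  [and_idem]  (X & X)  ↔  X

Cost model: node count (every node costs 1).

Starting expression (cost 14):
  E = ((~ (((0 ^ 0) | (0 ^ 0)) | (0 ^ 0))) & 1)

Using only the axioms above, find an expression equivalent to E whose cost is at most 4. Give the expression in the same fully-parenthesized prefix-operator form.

(~ (0 ^ 0))   [cost 4]

step 1: or_idem (→) rewrites ((0 ^ 0) | (0 ^ 0)) into (0 ^ 0), now ((~ ((0 ^ 0) | (0 ^ 0))) & 1)
step 2: or_idem (→) rewrites ((0 ^ 0) | (0 ^ 0)) into (0 ^ 0), now ((~ (0 ^ 0)) & 1)
step 3: and_true (→) rewrites ((~ (0 ^ 0)) & 1) into (~ (0 ^ 0)), reaching cost 4 (bound 4)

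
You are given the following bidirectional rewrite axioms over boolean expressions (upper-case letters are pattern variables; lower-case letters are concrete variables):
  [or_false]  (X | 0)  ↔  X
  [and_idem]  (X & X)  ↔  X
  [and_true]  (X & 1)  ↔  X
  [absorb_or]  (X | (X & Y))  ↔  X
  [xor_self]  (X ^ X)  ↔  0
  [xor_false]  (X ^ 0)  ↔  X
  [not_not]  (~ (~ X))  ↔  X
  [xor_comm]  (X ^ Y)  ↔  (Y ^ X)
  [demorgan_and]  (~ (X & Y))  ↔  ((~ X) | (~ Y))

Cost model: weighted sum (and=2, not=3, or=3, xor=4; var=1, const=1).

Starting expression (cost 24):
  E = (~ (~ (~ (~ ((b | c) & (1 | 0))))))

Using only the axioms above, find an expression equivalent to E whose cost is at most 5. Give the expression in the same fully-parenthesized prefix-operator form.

(b | c)   [cost 5]

1. [not_not →] (~ (~ ((b | c) & (1 | 0))))  →  ((b | c) & (1 | 0));  E = (~ (~ ((b | c) & (1 | 0))))
2. [or_false →] (1 | 0)  →  1;  E = (~ (~ ((b | c) & 1)))
3. [and_true →] ((b | c) & 1)  →  (b | c);  E = (~ (~ (b | c)))
4. [not_not →] (~ (~ (b | c)))  →  (b | c);  cost 5 ≤ 5, done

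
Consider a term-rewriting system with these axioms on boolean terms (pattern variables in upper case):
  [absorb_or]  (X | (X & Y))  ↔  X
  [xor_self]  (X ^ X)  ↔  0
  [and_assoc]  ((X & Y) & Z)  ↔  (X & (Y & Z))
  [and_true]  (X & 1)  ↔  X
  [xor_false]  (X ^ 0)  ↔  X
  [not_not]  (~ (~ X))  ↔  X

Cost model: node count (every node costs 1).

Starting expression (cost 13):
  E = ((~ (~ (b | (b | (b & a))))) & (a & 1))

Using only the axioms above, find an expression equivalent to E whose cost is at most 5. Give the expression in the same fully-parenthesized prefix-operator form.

((b | b) & a)   [cost 5]

step 1: absorb_or (→) rewrites (b | (b & a)) into b, now ((~ (~ (b | b))) & (a & 1))
step 2: not_not (→) rewrites (~ (~ (b | b))) into (b | b), now ((b | b) & (a & 1))
step 3: and_true (→) rewrites (a & 1) into a, reaching cost 5 (bound 5)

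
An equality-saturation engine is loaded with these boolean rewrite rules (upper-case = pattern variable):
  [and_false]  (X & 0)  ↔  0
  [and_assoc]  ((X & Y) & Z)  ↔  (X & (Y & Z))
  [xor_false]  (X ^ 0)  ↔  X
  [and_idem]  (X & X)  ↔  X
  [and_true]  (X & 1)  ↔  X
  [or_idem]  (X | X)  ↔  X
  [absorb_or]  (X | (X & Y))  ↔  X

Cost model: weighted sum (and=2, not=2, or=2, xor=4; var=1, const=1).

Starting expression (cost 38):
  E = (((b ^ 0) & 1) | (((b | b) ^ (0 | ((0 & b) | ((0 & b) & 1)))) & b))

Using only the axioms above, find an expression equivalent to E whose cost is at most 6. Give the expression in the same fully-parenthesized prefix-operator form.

step 1: absorb_or (→) rewrites ((0 & b) | ((0 & b) & 1)) into (0 & b), now (((b ^ 0) & 1) | (((b | b) ^ (0 | (0 & b))) & b))
step 2: absorb_or (→) rewrites (0 | (0 & b)) into 0, now (((b ^ 0) & 1) | (((b | b) ^ 0) & b))
step 3: and_true (→) rewrites ((b ^ 0) & 1) into (b ^ 0), now ((b ^ 0) | (((b | b) ^ 0) & b))
step 4: or_idem (→) rewrites (b | b) into b, now ((b ^ 0) | ((b ^ 0) & b))
step 5: absorb_or (→) rewrites ((b ^ 0) | ((b ^ 0) & b)) into (b ^ 0), reaching cost 6 (bound 6)

(b ^ 0)   [cost 6]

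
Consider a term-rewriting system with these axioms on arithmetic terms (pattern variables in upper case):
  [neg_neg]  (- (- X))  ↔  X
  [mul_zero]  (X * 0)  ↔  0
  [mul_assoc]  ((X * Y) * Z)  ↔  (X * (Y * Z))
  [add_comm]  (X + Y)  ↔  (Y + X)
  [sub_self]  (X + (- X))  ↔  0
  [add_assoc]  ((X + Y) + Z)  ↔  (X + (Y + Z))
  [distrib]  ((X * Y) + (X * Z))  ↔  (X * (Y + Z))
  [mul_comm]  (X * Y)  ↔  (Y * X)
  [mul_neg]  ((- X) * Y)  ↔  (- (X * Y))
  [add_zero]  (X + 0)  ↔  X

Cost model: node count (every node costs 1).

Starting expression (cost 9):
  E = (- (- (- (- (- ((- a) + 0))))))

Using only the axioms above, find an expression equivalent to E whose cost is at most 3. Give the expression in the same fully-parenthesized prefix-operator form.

(- (- a))   [cost 3]

1. [add_zero →] ((- a) + 0)  →  (- a);  E = (- (- (- (- (- (- a))))))
2. [neg_neg →] (- (- (- a)))  →  (- a);  E = (- (- (- (- a))))
3. [neg_neg →] (- (- a))  →  a;  cost 3 ≤ 3, done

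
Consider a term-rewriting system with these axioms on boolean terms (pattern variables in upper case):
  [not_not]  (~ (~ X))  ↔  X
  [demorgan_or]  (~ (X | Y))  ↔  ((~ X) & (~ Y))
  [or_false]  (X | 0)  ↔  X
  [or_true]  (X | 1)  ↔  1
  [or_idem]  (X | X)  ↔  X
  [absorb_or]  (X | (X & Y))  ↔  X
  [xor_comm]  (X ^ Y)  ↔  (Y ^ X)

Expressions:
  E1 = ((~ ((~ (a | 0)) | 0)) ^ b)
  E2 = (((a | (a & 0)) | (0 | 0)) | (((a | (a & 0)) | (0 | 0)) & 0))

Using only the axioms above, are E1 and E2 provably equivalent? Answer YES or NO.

NO

The axioms are sound identities: if E1 ↔* E2 then E1 and E2 evaluate identically under any assignment.
Under a=0, b=1: E1 evaluates to 1, E2 to 0. Distinct ⇒ no rewrite sequence connects them.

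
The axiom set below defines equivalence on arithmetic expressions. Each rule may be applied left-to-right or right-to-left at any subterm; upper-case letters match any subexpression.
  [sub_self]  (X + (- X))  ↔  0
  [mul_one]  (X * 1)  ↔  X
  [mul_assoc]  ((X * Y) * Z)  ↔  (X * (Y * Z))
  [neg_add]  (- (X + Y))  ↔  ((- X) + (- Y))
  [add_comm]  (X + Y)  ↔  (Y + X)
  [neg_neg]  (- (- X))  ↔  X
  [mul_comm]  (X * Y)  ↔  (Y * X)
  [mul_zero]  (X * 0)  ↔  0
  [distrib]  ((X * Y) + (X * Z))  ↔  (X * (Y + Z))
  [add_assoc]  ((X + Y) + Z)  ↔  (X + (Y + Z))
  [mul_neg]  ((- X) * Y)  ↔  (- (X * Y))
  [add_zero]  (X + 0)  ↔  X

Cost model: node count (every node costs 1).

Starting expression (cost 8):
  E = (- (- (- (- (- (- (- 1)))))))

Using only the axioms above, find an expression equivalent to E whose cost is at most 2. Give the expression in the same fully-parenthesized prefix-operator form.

(- 1)   [cost 2]

step 1: neg_neg (→) rewrites (- (- 1)) into 1, now (- (- (- (- (- 1)))))
step 2: neg_neg (→) rewrites (- (- (- (- 1)))) into (- (- 1)), now (- (- (- 1)))
step 3: neg_neg (→) rewrites (- (- 1)) into 1, reaching cost 2 (bound 2)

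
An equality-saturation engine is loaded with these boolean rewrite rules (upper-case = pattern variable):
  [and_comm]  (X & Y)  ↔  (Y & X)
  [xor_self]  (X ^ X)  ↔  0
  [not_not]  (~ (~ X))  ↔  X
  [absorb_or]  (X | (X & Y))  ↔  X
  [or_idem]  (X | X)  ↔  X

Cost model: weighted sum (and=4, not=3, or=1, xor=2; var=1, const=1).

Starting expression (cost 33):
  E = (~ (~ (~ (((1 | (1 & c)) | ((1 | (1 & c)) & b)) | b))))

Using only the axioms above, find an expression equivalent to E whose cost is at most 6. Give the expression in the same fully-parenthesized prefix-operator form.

(~ (1 | b))   [cost 6]

step 1: not_not (→) rewrites (~ (~ (((1 | (1 & c)) | ((1 | (1 & c)) & b)) | b))) into (((1 | (1 & c)) | ((1 | (1 & c)) & b)) | b), now (~ (((1 | (1 & c)) | ((1 | (1 & c)) & b)) | b))
step 2: absorb_or (→) rewrites ((1 | (1 & c)) | ((1 | (1 & c)) & b)) into (1 | (1 & c)), now (~ ((1 | (1 & c)) | b))
step 3: absorb_or (→) rewrites (1 | (1 & c)) into 1, reaching cost 6 (bound 6)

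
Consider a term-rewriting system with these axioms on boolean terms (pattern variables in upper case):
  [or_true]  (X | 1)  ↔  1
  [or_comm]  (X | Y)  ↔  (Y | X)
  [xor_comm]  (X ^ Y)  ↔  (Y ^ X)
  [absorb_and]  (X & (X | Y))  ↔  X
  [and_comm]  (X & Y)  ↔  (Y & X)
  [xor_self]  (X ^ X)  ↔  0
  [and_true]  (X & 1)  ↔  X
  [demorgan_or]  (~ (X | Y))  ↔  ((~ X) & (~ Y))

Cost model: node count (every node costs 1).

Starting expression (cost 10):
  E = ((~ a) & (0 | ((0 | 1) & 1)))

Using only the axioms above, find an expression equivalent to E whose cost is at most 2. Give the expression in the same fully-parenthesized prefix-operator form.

(~ a)   [cost 2]

step 1: or_true (→) rewrites (0 | 1) into 1, now ((~ a) & (0 | (1 & 1)))
step 2: and_true (→) rewrites (1 & 1) into 1, now ((~ a) & (0 | 1))
step 3: or_true (→) rewrites (0 | 1) into 1, now ((~ a) & 1)
step 4: and_true (→) rewrites ((~ a) & 1) into (~ a), reaching cost 2 (bound 2)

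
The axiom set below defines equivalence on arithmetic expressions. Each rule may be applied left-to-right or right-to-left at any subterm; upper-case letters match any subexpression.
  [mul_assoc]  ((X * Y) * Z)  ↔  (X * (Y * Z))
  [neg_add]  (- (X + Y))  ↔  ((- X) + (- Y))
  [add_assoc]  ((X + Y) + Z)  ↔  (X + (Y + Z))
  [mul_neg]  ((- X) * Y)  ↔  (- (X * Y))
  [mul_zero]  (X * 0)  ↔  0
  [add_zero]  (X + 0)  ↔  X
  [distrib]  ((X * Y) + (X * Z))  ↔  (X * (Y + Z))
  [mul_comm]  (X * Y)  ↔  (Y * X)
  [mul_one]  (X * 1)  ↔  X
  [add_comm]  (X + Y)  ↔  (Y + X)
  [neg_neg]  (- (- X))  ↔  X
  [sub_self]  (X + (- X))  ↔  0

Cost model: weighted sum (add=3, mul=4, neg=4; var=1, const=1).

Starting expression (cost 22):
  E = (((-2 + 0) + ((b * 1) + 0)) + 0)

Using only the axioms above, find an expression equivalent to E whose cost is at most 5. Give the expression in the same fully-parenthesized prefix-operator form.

1. [mul_one →] (b * 1)  →  b;  E = (((-2 + 0) + (b + 0)) + 0)
2. [add_zero →] (((-2 + 0) + (b + 0)) + 0)  →  ((-2 + 0) + (b + 0))
3. [add_zero →] (-2 + 0)  →  -2;  E = (-2 + (b + 0))
4. [add_zero →] (b + 0)  →  b;  cost 5 ≤ 5, done

(-2 + b)   [cost 5]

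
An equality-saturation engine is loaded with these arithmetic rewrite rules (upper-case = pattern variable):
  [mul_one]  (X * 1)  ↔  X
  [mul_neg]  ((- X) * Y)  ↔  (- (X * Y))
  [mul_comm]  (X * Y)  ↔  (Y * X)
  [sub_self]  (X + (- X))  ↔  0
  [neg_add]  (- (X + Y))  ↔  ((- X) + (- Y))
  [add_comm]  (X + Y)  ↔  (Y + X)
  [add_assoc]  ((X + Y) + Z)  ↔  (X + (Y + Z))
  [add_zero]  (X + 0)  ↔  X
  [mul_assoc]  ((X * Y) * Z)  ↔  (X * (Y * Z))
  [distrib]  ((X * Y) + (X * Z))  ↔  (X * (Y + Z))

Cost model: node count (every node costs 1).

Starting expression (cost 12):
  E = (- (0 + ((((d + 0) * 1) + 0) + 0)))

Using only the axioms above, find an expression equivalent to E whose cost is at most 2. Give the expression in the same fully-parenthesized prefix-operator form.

(- d)   [cost 2]

1. [add_zero →] (d + 0)  →  d;  E = (- (0 + (((d * 1) + 0) + 0)))
2. [add_comm →] (0 + (((d * 1) + 0) + 0))  →  ((((d * 1) + 0) + 0) + 0);  E = (- ((((d * 1) + 0) + 0) + 0))
3. [add_zero →] ((((d * 1) + 0) + 0) + 0)  →  (((d * 1) + 0) + 0);  E = (- (((d * 1) + 0) + 0))
4. [mul_one →] (d * 1)  →  d;  E = (- ((d + 0) + 0))
5. [add_zero →] ((d + 0) + 0)  →  (d + 0);  E = (- (d + 0))
6. [add_zero →] (d + 0)  →  d;  cost 2 ≤ 2, done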